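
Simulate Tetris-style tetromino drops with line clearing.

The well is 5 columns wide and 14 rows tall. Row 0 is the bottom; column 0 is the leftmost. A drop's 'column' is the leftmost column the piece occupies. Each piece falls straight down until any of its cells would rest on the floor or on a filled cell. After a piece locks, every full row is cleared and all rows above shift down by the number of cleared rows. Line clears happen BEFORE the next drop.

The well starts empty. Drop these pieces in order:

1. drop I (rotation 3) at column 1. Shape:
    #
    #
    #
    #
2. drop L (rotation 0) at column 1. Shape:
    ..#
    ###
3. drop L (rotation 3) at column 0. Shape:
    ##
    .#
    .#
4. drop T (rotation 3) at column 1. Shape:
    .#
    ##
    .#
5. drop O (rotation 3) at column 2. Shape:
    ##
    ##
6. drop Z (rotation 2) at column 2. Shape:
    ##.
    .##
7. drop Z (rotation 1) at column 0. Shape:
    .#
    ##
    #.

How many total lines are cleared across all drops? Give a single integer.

Drop 1: I rot3 at col 1 lands with bottom-row=0; cleared 0 line(s) (total 0); column heights now [0 4 0 0 0], max=4
Drop 2: L rot0 at col 1 lands with bottom-row=4; cleared 0 line(s) (total 0); column heights now [0 5 5 6 0], max=6
Drop 3: L rot3 at col 0 lands with bottom-row=5; cleared 0 line(s) (total 0); column heights now [8 8 5 6 0], max=8
Drop 4: T rot3 at col 1 lands with bottom-row=7; cleared 0 line(s) (total 0); column heights now [8 9 10 6 0], max=10
Drop 5: O rot3 at col 2 lands with bottom-row=10; cleared 0 line(s) (total 0); column heights now [8 9 12 12 0], max=12
Drop 6: Z rot2 at col 2 lands with bottom-row=12; cleared 0 line(s) (total 0); column heights now [8 9 14 14 13], max=14
Drop 7: Z rot1 at col 0 lands with bottom-row=8; cleared 0 line(s) (total 0); column heights now [10 11 14 14 13], max=14

Answer: 0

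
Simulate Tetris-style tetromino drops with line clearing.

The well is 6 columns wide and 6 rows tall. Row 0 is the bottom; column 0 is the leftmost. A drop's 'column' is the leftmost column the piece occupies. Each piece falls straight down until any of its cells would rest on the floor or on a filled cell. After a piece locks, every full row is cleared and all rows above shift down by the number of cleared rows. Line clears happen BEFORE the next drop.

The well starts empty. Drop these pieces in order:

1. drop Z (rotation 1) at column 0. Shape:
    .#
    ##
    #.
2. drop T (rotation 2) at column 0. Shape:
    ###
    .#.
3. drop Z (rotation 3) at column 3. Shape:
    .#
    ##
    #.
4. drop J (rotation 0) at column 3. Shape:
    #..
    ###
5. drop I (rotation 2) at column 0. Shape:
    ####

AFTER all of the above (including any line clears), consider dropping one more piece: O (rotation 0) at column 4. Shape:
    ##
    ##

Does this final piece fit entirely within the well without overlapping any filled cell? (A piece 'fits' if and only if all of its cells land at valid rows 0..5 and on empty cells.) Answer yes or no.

Answer: yes

Derivation:
Drop 1: Z rot1 at col 0 lands with bottom-row=0; cleared 0 line(s) (total 0); column heights now [2 3 0 0 0 0], max=3
Drop 2: T rot2 at col 0 lands with bottom-row=3; cleared 0 line(s) (total 0); column heights now [5 5 5 0 0 0], max=5
Drop 3: Z rot3 at col 3 lands with bottom-row=0; cleared 0 line(s) (total 0); column heights now [5 5 5 2 3 0], max=5
Drop 4: J rot0 at col 3 lands with bottom-row=3; cleared 0 line(s) (total 0); column heights now [5 5 5 5 4 4], max=5
Drop 5: I rot2 at col 0 lands with bottom-row=5; cleared 0 line(s) (total 0); column heights now [6 6 6 6 4 4], max=6
Test piece O rot0 at col 4 (width 2): heights before test = [6 6 6 6 4 4]; fits = True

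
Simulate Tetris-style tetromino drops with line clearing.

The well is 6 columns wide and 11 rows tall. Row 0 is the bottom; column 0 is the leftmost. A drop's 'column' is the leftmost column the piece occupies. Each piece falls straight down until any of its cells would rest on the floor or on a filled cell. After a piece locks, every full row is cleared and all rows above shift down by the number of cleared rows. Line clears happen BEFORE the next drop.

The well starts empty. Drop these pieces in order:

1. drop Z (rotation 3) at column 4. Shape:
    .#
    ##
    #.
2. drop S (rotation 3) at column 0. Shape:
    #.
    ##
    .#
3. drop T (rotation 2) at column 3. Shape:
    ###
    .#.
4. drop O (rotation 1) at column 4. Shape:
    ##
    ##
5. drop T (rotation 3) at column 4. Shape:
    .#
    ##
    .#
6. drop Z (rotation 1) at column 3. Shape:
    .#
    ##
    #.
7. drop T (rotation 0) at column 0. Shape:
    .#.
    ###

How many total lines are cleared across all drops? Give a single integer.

Answer: 1

Derivation:
Drop 1: Z rot3 at col 4 lands with bottom-row=0; cleared 0 line(s) (total 0); column heights now [0 0 0 0 2 3], max=3
Drop 2: S rot3 at col 0 lands with bottom-row=0; cleared 0 line(s) (total 0); column heights now [3 2 0 0 2 3], max=3
Drop 3: T rot2 at col 3 lands with bottom-row=2; cleared 0 line(s) (total 0); column heights now [3 2 0 4 4 4], max=4
Drop 4: O rot1 at col 4 lands with bottom-row=4; cleared 0 line(s) (total 0); column heights now [3 2 0 4 6 6], max=6
Drop 5: T rot3 at col 4 lands with bottom-row=6; cleared 0 line(s) (total 0); column heights now [3 2 0 4 8 9], max=9
Drop 6: Z rot1 at col 3 lands with bottom-row=7; cleared 0 line(s) (total 0); column heights now [3 2 0 9 10 9], max=10
Drop 7: T rot0 at col 0 lands with bottom-row=3; cleared 1 line(s) (total 1); column heights now [3 4 0 8 9 8], max=9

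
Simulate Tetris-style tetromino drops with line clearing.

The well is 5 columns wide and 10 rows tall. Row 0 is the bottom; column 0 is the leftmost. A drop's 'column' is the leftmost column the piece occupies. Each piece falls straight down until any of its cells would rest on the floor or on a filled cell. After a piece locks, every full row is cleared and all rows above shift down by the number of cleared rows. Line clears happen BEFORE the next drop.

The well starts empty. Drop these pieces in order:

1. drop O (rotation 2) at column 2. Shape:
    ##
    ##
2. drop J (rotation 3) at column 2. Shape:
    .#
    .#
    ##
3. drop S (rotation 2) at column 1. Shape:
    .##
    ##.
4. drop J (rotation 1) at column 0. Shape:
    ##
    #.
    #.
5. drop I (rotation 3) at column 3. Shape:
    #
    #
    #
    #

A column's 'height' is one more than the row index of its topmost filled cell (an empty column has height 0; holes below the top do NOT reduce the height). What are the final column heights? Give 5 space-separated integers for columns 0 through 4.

Drop 1: O rot2 at col 2 lands with bottom-row=0; cleared 0 line(s) (total 0); column heights now [0 0 2 2 0], max=2
Drop 2: J rot3 at col 2 lands with bottom-row=2; cleared 0 line(s) (total 0); column heights now [0 0 3 5 0], max=5
Drop 3: S rot2 at col 1 lands with bottom-row=4; cleared 0 line(s) (total 0); column heights now [0 5 6 6 0], max=6
Drop 4: J rot1 at col 0 lands with bottom-row=3; cleared 0 line(s) (total 0); column heights now [6 6 6 6 0], max=6
Drop 5: I rot3 at col 3 lands with bottom-row=6; cleared 0 line(s) (total 0); column heights now [6 6 6 10 0], max=10

Answer: 6 6 6 10 0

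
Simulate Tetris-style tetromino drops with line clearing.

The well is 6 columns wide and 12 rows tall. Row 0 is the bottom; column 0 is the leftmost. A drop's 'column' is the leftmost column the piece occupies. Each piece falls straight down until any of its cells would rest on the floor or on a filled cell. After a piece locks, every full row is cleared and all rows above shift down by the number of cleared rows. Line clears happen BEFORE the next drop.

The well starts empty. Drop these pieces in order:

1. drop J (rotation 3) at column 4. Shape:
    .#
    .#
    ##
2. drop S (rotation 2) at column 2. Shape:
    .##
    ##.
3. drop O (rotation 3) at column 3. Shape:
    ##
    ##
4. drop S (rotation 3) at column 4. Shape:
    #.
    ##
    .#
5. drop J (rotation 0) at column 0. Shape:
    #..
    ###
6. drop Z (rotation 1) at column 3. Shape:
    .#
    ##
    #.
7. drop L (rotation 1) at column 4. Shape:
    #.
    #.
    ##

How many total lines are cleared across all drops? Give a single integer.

Drop 1: J rot3 at col 4 lands with bottom-row=0; cleared 0 line(s) (total 0); column heights now [0 0 0 0 1 3], max=3
Drop 2: S rot2 at col 2 lands with bottom-row=0; cleared 0 line(s) (total 0); column heights now [0 0 1 2 2 3], max=3
Drop 3: O rot3 at col 3 lands with bottom-row=2; cleared 0 line(s) (total 0); column heights now [0 0 1 4 4 3], max=4
Drop 4: S rot3 at col 4 lands with bottom-row=3; cleared 0 line(s) (total 0); column heights now [0 0 1 4 6 5], max=6
Drop 5: J rot0 at col 0 lands with bottom-row=1; cleared 1 line(s) (total 1); column heights now [2 0 1 3 5 4], max=5
Drop 6: Z rot1 at col 3 lands with bottom-row=4; cleared 0 line(s) (total 1); column heights now [2 0 1 6 7 4], max=7
Drop 7: L rot1 at col 4 lands with bottom-row=7; cleared 0 line(s) (total 1); column heights now [2 0 1 6 10 8], max=10

Answer: 1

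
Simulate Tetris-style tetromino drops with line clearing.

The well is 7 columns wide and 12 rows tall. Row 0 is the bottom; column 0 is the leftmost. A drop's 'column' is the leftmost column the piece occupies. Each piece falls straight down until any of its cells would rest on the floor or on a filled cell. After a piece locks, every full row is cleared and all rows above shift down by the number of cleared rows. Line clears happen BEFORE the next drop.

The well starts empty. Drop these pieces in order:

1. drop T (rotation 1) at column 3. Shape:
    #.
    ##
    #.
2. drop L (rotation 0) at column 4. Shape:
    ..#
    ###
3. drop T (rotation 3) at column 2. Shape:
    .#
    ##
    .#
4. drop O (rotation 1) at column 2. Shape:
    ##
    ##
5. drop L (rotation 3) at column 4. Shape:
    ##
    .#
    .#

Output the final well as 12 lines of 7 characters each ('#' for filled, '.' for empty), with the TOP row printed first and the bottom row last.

Drop 1: T rot1 at col 3 lands with bottom-row=0; cleared 0 line(s) (total 0); column heights now [0 0 0 3 2 0 0], max=3
Drop 2: L rot0 at col 4 lands with bottom-row=2; cleared 0 line(s) (total 0); column heights now [0 0 0 3 3 3 4], max=4
Drop 3: T rot3 at col 2 lands with bottom-row=3; cleared 0 line(s) (total 0); column heights now [0 0 5 6 3 3 4], max=6
Drop 4: O rot1 at col 2 lands with bottom-row=6; cleared 0 line(s) (total 0); column heights now [0 0 8 8 3 3 4], max=8
Drop 5: L rot3 at col 4 lands with bottom-row=3; cleared 0 line(s) (total 0); column heights now [0 0 8 8 6 6 4], max=8

Answer: .......
.......
.......
.......
..##...
..##...
...###.
..##.#.
...#.##
...####
...##..
...#...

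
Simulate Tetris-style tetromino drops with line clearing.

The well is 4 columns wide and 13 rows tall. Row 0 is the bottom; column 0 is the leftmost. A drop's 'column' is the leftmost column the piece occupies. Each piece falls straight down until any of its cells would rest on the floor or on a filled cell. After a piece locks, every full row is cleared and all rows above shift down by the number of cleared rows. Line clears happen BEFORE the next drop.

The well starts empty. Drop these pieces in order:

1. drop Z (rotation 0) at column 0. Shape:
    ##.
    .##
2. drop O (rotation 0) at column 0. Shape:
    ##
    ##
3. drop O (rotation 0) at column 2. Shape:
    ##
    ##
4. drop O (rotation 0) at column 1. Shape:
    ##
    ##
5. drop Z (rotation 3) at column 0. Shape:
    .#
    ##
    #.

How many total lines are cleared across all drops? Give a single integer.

Answer: 2

Derivation:
Drop 1: Z rot0 at col 0 lands with bottom-row=0; cleared 0 line(s) (total 0); column heights now [2 2 1 0], max=2
Drop 2: O rot0 at col 0 lands with bottom-row=2; cleared 0 line(s) (total 0); column heights now [4 4 1 0], max=4
Drop 3: O rot0 at col 2 lands with bottom-row=1; cleared 2 line(s) (total 2); column heights now [2 2 1 0], max=2
Drop 4: O rot0 at col 1 lands with bottom-row=2; cleared 0 line(s) (total 2); column heights now [2 4 4 0], max=4
Drop 5: Z rot3 at col 0 lands with bottom-row=3; cleared 0 line(s) (total 2); column heights now [5 6 4 0], max=6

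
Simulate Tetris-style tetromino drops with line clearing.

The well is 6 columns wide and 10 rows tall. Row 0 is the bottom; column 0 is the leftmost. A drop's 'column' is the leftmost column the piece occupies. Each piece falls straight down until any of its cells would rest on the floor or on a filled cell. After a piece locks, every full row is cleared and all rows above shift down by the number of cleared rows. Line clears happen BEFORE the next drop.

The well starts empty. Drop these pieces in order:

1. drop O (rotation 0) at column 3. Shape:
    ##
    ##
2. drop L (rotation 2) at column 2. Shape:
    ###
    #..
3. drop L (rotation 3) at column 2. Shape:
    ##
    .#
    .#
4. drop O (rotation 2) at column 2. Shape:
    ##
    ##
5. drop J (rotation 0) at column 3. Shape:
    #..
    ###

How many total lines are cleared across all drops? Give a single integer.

Drop 1: O rot0 at col 3 lands with bottom-row=0; cleared 0 line(s) (total 0); column heights now [0 0 0 2 2 0], max=2
Drop 2: L rot2 at col 2 lands with bottom-row=1; cleared 0 line(s) (total 0); column heights now [0 0 3 3 3 0], max=3
Drop 3: L rot3 at col 2 lands with bottom-row=3; cleared 0 line(s) (total 0); column heights now [0 0 6 6 3 0], max=6
Drop 4: O rot2 at col 2 lands with bottom-row=6; cleared 0 line(s) (total 0); column heights now [0 0 8 8 3 0], max=8
Drop 5: J rot0 at col 3 lands with bottom-row=8; cleared 0 line(s) (total 0); column heights now [0 0 8 10 9 9], max=10

Answer: 0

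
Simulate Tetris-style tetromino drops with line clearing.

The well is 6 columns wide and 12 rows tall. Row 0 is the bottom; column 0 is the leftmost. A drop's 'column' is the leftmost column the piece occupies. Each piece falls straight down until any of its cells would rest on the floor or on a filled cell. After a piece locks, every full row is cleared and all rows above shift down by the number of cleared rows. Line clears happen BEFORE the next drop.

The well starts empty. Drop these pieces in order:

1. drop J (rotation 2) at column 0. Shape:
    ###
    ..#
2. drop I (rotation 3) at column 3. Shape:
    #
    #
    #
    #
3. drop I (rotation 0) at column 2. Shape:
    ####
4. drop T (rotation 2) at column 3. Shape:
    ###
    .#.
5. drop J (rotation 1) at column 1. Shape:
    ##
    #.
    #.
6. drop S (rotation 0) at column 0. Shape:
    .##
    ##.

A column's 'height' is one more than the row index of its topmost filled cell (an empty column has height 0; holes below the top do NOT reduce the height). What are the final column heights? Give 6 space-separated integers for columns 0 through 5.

Answer: 7 8 8 7 7 7

Derivation:
Drop 1: J rot2 at col 0 lands with bottom-row=0; cleared 0 line(s) (total 0); column heights now [2 2 2 0 0 0], max=2
Drop 2: I rot3 at col 3 lands with bottom-row=0; cleared 0 line(s) (total 0); column heights now [2 2 2 4 0 0], max=4
Drop 3: I rot0 at col 2 lands with bottom-row=4; cleared 0 line(s) (total 0); column heights now [2 2 5 5 5 5], max=5
Drop 4: T rot2 at col 3 lands with bottom-row=5; cleared 0 line(s) (total 0); column heights now [2 2 5 7 7 7], max=7
Drop 5: J rot1 at col 1 lands with bottom-row=3; cleared 0 line(s) (total 0); column heights now [2 6 6 7 7 7], max=7
Drop 6: S rot0 at col 0 lands with bottom-row=6; cleared 0 line(s) (total 0); column heights now [7 8 8 7 7 7], max=8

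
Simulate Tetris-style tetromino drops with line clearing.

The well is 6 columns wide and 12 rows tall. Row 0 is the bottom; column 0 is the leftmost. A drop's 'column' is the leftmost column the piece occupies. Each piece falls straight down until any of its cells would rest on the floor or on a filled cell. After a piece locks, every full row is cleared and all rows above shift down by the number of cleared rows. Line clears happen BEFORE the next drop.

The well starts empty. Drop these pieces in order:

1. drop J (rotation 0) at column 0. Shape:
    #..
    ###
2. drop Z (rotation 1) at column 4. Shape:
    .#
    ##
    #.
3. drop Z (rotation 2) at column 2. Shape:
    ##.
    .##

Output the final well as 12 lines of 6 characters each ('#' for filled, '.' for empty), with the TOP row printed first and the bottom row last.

Answer: ......
......
......
......
......
......
......
......
..##..
...###
#...##
###.#.

Derivation:
Drop 1: J rot0 at col 0 lands with bottom-row=0; cleared 0 line(s) (total 0); column heights now [2 1 1 0 0 0], max=2
Drop 2: Z rot1 at col 4 lands with bottom-row=0; cleared 0 line(s) (total 0); column heights now [2 1 1 0 2 3], max=3
Drop 3: Z rot2 at col 2 lands with bottom-row=2; cleared 0 line(s) (total 0); column heights now [2 1 4 4 3 3], max=4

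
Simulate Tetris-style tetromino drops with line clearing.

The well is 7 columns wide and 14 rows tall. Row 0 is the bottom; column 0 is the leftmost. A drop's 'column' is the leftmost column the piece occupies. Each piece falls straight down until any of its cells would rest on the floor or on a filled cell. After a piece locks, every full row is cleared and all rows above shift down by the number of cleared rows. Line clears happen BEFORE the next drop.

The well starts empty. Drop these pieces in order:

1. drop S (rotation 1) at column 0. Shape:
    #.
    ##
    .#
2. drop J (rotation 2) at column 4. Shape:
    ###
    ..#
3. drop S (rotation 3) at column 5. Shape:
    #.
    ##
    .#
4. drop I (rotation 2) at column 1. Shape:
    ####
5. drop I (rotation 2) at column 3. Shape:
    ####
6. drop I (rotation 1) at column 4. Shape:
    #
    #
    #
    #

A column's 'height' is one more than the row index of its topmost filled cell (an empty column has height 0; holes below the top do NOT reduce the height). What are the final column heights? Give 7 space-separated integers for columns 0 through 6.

Answer: 3 3 3 6 10 6 6

Derivation:
Drop 1: S rot1 at col 0 lands with bottom-row=0; cleared 0 line(s) (total 0); column heights now [3 2 0 0 0 0 0], max=3
Drop 2: J rot2 at col 4 lands with bottom-row=0; cleared 0 line(s) (total 0); column heights now [3 2 0 0 2 2 2], max=3
Drop 3: S rot3 at col 5 lands with bottom-row=2; cleared 0 line(s) (total 0); column heights now [3 2 0 0 2 5 4], max=5
Drop 4: I rot2 at col 1 lands with bottom-row=2; cleared 0 line(s) (total 0); column heights now [3 3 3 3 3 5 4], max=5
Drop 5: I rot2 at col 3 lands with bottom-row=5; cleared 0 line(s) (total 0); column heights now [3 3 3 6 6 6 6], max=6
Drop 6: I rot1 at col 4 lands with bottom-row=6; cleared 0 line(s) (total 0); column heights now [3 3 3 6 10 6 6], max=10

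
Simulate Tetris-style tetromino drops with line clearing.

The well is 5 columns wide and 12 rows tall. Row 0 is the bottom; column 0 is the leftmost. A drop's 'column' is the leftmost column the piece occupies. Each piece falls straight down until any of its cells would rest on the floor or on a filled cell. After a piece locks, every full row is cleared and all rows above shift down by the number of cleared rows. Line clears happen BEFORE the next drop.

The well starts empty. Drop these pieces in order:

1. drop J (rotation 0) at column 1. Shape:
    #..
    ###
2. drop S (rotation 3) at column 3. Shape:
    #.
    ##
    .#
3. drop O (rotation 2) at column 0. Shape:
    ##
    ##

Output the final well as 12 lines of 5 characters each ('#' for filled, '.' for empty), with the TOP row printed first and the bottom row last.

Answer: .....
.....
.....
.....
.....
.....
.....
.....
##...
##.#.
.#.##
.####

Derivation:
Drop 1: J rot0 at col 1 lands with bottom-row=0; cleared 0 line(s) (total 0); column heights now [0 2 1 1 0], max=2
Drop 2: S rot3 at col 3 lands with bottom-row=0; cleared 0 line(s) (total 0); column heights now [0 2 1 3 2], max=3
Drop 3: O rot2 at col 0 lands with bottom-row=2; cleared 0 line(s) (total 0); column heights now [4 4 1 3 2], max=4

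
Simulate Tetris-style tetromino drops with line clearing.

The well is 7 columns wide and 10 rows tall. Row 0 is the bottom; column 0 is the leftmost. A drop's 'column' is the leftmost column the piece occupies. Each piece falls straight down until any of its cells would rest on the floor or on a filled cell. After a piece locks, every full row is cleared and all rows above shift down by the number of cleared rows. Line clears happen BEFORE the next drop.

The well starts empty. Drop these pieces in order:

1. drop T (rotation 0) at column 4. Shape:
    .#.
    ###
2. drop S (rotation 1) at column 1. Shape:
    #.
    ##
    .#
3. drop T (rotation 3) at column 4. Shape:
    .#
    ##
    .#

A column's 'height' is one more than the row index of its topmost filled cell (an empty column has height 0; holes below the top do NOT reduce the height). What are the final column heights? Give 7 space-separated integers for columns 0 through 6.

Drop 1: T rot0 at col 4 lands with bottom-row=0; cleared 0 line(s) (total 0); column heights now [0 0 0 0 1 2 1], max=2
Drop 2: S rot1 at col 1 lands with bottom-row=0; cleared 0 line(s) (total 0); column heights now [0 3 2 0 1 2 1], max=3
Drop 3: T rot3 at col 4 lands with bottom-row=2; cleared 0 line(s) (total 0); column heights now [0 3 2 0 4 5 1], max=5

Answer: 0 3 2 0 4 5 1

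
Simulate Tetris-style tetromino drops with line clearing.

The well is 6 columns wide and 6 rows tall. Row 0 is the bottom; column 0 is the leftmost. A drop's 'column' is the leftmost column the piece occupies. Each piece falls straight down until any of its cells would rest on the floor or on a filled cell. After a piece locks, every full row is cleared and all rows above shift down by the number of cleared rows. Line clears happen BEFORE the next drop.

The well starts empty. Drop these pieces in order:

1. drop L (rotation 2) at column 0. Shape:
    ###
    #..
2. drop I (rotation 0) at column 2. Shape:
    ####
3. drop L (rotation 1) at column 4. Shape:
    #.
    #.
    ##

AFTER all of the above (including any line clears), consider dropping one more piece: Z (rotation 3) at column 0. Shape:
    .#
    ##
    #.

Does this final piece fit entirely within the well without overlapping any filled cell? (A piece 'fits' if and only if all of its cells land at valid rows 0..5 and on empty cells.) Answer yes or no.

Drop 1: L rot2 at col 0 lands with bottom-row=0; cleared 0 line(s) (total 0); column heights now [2 2 2 0 0 0], max=2
Drop 2: I rot0 at col 2 lands with bottom-row=2; cleared 0 line(s) (total 0); column heights now [2 2 3 3 3 3], max=3
Drop 3: L rot1 at col 4 lands with bottom-row=3; cleared 0 line(s) (total 0); column heights now [2 2 3 3 6 4], max=6
Test piece Z rot3 at col 0 (width 2): heights before test = [2 2 3 3 6 4]; fits = True

Answer: yes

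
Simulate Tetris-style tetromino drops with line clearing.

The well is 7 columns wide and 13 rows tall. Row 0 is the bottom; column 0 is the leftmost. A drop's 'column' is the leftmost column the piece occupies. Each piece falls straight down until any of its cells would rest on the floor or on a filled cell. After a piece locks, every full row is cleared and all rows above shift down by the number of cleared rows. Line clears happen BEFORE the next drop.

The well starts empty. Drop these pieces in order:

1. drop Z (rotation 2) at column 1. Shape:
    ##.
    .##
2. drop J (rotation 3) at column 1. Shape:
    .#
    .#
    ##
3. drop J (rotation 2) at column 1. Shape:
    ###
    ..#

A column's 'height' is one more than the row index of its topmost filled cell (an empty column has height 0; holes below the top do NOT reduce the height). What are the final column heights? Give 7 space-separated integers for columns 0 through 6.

Answer: 0 6 6 6 0 0 0

Derivation:
Drop 1: Z rot2 at col 1 lands with bottom-row=0; cleared 0 line(s) (total 0); column heights now [0 2 2 1 0 0 0], max=2
Drop 2: J rot3 at col 1 lands with bottom-row=2; cleared 0 line(s) (total 0); column heights now [0 3 5 1 0 0 0], max=5
Drop 3: J rot2 at col 1 lands with bottom-row=4; cleared 0 line(s) (total 0); column heights now [0 6 6 6 0 0 0], max=6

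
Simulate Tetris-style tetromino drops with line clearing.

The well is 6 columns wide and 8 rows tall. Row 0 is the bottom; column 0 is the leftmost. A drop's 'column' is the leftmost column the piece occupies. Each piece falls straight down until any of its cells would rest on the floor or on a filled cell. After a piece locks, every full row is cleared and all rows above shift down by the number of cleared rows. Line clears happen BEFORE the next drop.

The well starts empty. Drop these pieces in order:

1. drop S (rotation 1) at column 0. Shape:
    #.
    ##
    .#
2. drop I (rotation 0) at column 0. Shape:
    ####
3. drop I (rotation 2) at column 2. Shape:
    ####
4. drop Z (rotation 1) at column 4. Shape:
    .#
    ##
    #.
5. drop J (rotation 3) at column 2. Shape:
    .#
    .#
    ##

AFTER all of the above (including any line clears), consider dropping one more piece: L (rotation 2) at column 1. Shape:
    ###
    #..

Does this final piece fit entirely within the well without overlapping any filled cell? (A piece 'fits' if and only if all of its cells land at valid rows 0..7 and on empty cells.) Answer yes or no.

Drop 1: S rot1 at col 0 lands with bottom-row=0; cleared 0 line(s) (total 0); column heights now [3 2 0 0 0 0], max=3
Drop 2: I rot0 at col 0 lands with bottom-row=3; cleared 0 line(s) (total 0); column heights now [4 4 4 4 0 0], max=4
Drop 3: I rot2 at col 2 lands with bottom-row=4; cleared 0 line(s) (total 0); column heights now [4 4 5 5 5 5], max=5
Drop 4: Z rot1 at col 4 lands with bottom-row=5; cleared 0 line(s) (total 0); column heights now [4 4 5 5 7 8], max=8
Drop 5: J rot3 at col 2 lands with bottom-row=5; cleared 0 line(s) (total 0); column heights now [4 4 6 8 7 8], max=8
Test piece L rot2 at col 1 (width 3): heights before test = [4 4 6 8 7 8]; fits = False

Answer: no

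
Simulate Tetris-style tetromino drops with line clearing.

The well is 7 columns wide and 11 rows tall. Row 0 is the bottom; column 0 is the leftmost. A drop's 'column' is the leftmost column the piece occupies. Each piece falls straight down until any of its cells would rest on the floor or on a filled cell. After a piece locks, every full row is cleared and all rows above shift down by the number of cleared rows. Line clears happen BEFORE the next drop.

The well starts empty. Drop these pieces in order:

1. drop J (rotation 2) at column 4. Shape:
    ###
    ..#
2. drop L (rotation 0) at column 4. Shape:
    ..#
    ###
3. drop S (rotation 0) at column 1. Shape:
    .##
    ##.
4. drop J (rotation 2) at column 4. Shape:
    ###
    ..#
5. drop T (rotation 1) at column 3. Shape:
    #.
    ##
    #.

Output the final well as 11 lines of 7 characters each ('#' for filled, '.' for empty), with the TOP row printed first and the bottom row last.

Drop 1: J rot2 at col 4 lands with bottom-row=0; cleared 0 line(s) (total 0); column heights now [0 0 0 0 2 2 2], max=2
Drop 2: L rot0 at col 4 lands with bottom-row=2; cleared 0 line(s) (total 0); column heights now [0 0 0 0 3 3 4], max=4
Drop 3: S rot0 at col 1 lands with bottom-row=0; cleared 0 line(s) (total 0); column heights now [0 1 2 2 3 3 4], max=4
Drop 4: J rot2 at col 4 lands with bottom-row=4; cleared 0 line(s) (total 0); column heights now [0 1 2 2 6 6 6], max=6
Drop 5: T rot1 at col 3 lands with bottom-row=5; cleared 0 line(s) (total 0); column heights now [0 1 2 8 7 6 6], max=8

Answer: .......
.......
.......
...#...
...##..
...####
......#
......#
....###
..#####
.##...#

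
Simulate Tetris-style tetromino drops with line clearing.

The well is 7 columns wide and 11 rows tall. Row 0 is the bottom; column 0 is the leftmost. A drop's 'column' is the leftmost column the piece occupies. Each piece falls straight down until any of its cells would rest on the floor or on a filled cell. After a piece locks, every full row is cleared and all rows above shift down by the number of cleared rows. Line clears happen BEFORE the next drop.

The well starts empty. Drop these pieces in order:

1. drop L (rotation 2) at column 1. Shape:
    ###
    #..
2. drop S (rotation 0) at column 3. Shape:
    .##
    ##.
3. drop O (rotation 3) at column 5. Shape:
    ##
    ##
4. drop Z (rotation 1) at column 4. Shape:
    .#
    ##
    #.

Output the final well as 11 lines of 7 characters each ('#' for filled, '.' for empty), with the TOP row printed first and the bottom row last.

Drop 1: L rot2 at col 1 lands with bottom-row=0; cleared 0 line(s) (total 0); column heights now [0 2 2 2 0 0 0], max=2
Drop 2: S rot0 at col 3 lands with bottom-row=2; cleared 0 line(s) (total 0); column heights now [0 2 2 3 4 4 0], max=4
Drop 3: O rot3 at col 5 lands with bottom-row=4; cleared 0 line(s) (total 0); column heights now [0 2 2 3 4 6 6], max=6
Drop 4: Z rot1 at col 4 lands with bottom-row=5; cleared 0 line(s) (total 0); column heights now [0 2 2 3 7 8 6], max=8

Answer: .......
.......
.......
.....#.
....##.
....###
.....##
....##.
...##..
.###...
.#.....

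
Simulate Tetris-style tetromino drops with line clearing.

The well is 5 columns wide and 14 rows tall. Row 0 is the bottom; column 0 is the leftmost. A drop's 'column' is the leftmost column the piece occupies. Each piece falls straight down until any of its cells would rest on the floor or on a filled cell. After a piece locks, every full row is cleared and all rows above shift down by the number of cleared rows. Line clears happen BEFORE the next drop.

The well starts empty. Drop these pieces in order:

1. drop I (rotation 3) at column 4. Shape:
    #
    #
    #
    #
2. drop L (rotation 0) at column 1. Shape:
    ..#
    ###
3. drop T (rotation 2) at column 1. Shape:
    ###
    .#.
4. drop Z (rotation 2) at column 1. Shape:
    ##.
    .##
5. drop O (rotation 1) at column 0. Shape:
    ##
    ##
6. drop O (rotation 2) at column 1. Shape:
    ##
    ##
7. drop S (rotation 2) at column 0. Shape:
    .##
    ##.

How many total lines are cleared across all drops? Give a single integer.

Answer: 0

Derivation:
Drop 1: I rot3 at col 4 lands with bottom-row=0; cleared 0 line(s) (total 0); column heights now [0 0 0 0 4], max=4
Drop 2: L rot0 at col 1 lands with bottom-row=0; cleared 0 line(s) (total 0); column heights now [0 1 1 2 4], max=4
Drop 3: T rot2 at col 1 lands with bottom-row=1; cleared 0 line(s) (total 0); column heights now [0 3 3 3 4], max=4
Drop 4: Z rot2 at col 1 lands with bottom-row=3; cleared 0 line(s) (total 0); column heights now [0 5 5 4 4], max=5
Drop 5: O rot1 at col 0 lands with bottom-row=5; cleared 0 line(s) (total 0); column heights now [7 7 5 4 4], max=7
Drop 6: O rot2 at col 1 lands with bottom-row=7; cleared 0 line(s) (total 0); column heights now [7 9 9 4 4], max=9
Drop 7: S rot2 at col 0 lands with bottom-row=9; cleared 0 line(s) (total 0); column heights now [10 11 11 4 4], max=11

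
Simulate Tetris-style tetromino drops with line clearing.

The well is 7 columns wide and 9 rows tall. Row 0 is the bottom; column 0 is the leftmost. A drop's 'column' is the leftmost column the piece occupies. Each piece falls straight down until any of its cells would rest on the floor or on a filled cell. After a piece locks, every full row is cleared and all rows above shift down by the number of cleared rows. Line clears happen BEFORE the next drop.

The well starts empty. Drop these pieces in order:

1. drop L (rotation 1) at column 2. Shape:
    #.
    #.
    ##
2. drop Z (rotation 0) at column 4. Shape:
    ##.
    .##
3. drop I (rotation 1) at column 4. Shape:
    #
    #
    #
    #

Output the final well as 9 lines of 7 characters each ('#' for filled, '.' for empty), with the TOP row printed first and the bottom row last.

Drop 1: L rot1 at col 2 lands with bottom-row=0; cleared 0 line(s) (total 0); column heights now [0 0 3 1 0 0 0], max=3
Drop 2: Z rot0 at col 4 lands with bottom-row=0; cleared 0 line(s) (total 0); column heights now [0 0 3 1 2 2 1], max=3
Drop 3: I rot1 at col 4 lands with bottom-row=2; cleared 0 line(s) (total 0); column heights now [0 0 3 1 6 2 1], max=6

Answer: .......
.......
.......
....#..
....#..
....#..
..#.#..
..#.##.
..##.##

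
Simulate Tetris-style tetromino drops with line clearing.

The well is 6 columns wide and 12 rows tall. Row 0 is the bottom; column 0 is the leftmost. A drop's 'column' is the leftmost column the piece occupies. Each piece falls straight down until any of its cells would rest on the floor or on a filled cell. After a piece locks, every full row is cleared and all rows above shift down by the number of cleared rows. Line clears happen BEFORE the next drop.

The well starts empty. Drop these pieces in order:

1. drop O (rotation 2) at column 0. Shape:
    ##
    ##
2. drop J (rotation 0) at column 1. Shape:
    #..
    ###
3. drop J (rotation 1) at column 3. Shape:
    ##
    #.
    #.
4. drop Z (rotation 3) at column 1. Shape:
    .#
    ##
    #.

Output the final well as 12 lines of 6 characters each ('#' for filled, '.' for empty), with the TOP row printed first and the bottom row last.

Answer: ......
......
......
......
......
..#...
.####.
.#.#..
.#.#..
.###..
##....
##....

Derivation:
Drop 1: O rot2 at col 0 lands with bottom-row=0; cleared 0 line(s) (total 0); column heights now [2 2 0 0 0 0], max=2
Drop 2: J rot0 at col 1 lands with bottom-row=2; cleared 0 line(s) (total 0); column heights now [2 4 3 3 0 0], max=4
Drop 3: J rot1 at col 3 lands with bottom-row=3; cleared 0 line(s) (total 0); column heights now [2 4 3 6 6 0], max=6
Drop 4: Z rot3 at col 1 lands with bottom-row=4; cleared 0 line(s) (total 0); column heights now [2 6 7 6 6 0], max=7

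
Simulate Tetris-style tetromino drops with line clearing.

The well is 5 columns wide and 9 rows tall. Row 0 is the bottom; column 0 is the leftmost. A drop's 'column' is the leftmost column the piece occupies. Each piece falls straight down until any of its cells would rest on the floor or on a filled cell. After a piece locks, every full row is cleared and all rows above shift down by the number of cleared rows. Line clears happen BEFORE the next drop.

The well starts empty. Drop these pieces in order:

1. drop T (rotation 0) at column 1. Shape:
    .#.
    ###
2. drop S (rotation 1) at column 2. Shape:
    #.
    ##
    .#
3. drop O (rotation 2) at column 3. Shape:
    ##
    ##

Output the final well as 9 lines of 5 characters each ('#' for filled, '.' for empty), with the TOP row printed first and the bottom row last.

Answer: .....
.....
.....
.....
...##
..###
..##.
..##.
.###.

Derivation:
Drop 1: T rot0 at col 1 lands with bottom-row=0; cleared 0 line(s) (total 0); column heights now [0 1 2 1 0], max=2
Drop 2: S rot1 at col 2 lands with bottom-row=1; cleared 0 line(s) (total 0); column heights now [0 1 4 3 0], max=4
Drop 3: O rot2 at col 3 lands with bottom-row=3; cleared 0 line(s) (total 0); column heights now [0 1 4 5 5], max=5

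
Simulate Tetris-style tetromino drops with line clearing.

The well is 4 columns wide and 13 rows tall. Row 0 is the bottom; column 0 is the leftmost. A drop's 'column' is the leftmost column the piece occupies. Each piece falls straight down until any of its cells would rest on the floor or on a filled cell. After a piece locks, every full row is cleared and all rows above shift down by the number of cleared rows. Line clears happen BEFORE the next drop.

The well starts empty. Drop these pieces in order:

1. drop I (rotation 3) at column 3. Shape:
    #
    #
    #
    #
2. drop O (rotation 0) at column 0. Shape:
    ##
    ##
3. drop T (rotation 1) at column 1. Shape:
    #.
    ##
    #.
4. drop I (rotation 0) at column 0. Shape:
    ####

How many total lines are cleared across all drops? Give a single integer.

Drop 1: I rot3 at col 3 lands with bottom-row=0; cleared 0 line(s) (total 0); column heights now [0 0 0 4], max=4
Drop 2: O rot0 at col 0 lands with bottom-row=0; cleared 0 line(s) (total 0); column heights now [2 2 0 4], max=4
Drop 3: T rot1 at col 1 lands with bottom-row=2; cleared 0 line(s) (total 0); column heights now [2 5 4 4], max=5
Drop 4: I rot0 at col 0 lands with bottom-row=5; cleared 1 line(s) (total 1); column heights now [2 5 4 4], max=5

Answer: 1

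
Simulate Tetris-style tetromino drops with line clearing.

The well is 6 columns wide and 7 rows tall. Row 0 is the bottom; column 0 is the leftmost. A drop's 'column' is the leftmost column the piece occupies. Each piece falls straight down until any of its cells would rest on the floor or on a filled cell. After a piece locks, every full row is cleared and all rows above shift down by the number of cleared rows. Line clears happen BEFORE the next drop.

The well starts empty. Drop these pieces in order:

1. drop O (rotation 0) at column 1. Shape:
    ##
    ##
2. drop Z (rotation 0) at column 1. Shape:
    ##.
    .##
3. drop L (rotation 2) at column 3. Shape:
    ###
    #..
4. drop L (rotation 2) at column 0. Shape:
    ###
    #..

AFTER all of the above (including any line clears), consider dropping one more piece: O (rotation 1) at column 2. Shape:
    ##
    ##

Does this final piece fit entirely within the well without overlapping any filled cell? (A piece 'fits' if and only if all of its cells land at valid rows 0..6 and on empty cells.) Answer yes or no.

Answer: yes

Derivation:
Drop 1: O rot0 at col 1 lands with bottom-row=0; cleared 0 line(s) (total 0); column heights now [0 2 2 0 0 0], max=2
Drop 2: Z rot0 at col 1 lands with bottom-row=2; cleared 0 line(s) (total 0); column heights now [0 4 4 3 0 0], max=4
Drop 3: L rot2 at col 3 lands with bottom-row=3; cleared 0 line(s) (total 0); column heights now [0 4 4 5 5 5], max=5
Drop 4: L rot2 at col 0 lands with bottom-row=3; cleared 1 line(s) (total 1); column heights now [4 4 4 4 0 0], max=4
Test piece O rot1 at col 2 (width 2): heights before test = [4 4 4 4 0 0]; fits = True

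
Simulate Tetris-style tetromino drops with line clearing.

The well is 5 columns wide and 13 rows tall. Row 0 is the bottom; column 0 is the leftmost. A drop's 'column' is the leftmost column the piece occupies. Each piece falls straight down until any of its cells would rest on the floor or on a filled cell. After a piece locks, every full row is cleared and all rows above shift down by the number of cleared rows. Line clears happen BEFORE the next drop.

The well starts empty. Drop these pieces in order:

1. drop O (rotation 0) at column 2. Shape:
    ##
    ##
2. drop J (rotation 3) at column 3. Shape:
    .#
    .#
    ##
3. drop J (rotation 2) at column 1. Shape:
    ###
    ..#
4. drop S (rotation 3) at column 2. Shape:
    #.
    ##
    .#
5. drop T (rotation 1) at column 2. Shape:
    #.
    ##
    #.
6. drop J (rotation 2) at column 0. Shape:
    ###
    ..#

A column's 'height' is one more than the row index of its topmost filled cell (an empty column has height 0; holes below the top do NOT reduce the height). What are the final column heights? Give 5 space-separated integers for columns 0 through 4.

Drop 1: O rot0 at col 2 lands with bottom-row=0; cleared 0 line(s) (total 0); column heights now [0 0 2 2 0], max=2
Drop 2: J rot3 at col 3 lands with bottom-row=2; cleared 0 line(s) (total 0); column heights now [0 0 2 3 5], max=5
Drop 3: J rot2 at col 1 lands with bottom-row=3; cleared 0 line(s) (total 0); column heights now [0 5 5 5 5], max=5
Drop 4: S rot3 at col 2 lands with bottom-row=5; cleared 0 line(s) (total 0); column heights now [0 5 8 7 5], max=8
Drop 5: T rot1 at col 2 lands with bottom-row=8; cleared 0 line(s) (total 0); column heights now [0 5 11 10 5], max=11
Drop 6: J rot2 at col 0 lands with bottom-row=11; cleared 0 line(s) (total 0); column heights now [13 13 13 10 5], max=13

Answer: 13 13 13 10 5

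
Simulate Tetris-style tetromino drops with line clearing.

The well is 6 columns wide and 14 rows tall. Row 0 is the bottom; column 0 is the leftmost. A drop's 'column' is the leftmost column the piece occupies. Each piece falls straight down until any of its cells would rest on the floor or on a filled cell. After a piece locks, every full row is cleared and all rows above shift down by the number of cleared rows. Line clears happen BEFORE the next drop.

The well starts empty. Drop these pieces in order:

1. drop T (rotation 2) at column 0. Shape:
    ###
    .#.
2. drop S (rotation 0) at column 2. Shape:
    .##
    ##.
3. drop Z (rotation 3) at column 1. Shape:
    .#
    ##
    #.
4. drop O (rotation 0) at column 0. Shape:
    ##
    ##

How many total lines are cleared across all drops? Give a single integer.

Answer: 0

Derivation:
Drop 1: T rot2 at col 0 lands with bottom-row=0; cleared 0 line(s) (total 0); column heights now [2 2 2 0 0 0], max=2
Drop 2: S rot0 at col 2 lands with bottom-row=2; cleared 0 line(s) (total 0); column heights now [2 2 3 4 4 0], max=4
Drop 3: Z rot3 at col 1 lands with bottom-row=2; cleared 0 line(s) (total 0); column heights now [2 4 5 4 4 0], max=5
Drop 4: O rot0 at col 0 lands with bottom-row=4; cleared 0 line(s) (total 0); column heights now [6 6 5 4 4 0], max=6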